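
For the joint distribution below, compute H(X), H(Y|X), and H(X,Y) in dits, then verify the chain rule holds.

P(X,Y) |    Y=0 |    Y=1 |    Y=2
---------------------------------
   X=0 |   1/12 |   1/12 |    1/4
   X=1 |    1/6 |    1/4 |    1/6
H(X,Y) = 0.7403, H(X) = 0.2950, H(Y|X) = 0.4453 (all in dits)

Chain rule: H(X,Y) = H(X) + H(Y|X)

Left side — joint entropy directly:
H(X,Y) = -Σ p(x,y) log p(x,y) = 0.7403 dits

Right side — compute H(Y|X) from the conditional distributions:
P(X) = (5/12, 7/12), so H(X) = 0.2950 dits
H(Y|X) = Σ_x P(X=x) · H(Y|X=x):
  P(Y|X=0) = (1/5, 1/5, 3/5), H(Y|X=0) = 0.4127, weight P(X=0) = 5/12
  P(Y|X=1) = (2/7, 3/7, 2/7), H(Y|X=1) = 0.4686, weight P(X=1) = 7/12
H(Y|X) = 0.4453 dits

H(X) + H(Y|X) = 0.2950 + 0.4453 = 0.7403 dits

Both sides equal 0.7403 dits. ✓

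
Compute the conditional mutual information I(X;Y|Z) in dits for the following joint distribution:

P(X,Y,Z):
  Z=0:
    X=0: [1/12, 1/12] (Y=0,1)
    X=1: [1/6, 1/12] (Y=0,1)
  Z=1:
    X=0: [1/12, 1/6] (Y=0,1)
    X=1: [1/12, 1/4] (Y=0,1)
0.0036 dits

Conditional mutual information: I(X;Y|Z) = H(X|Z) + H(Y|Z) - H(X,Y|Z)

H(Z) = 0.2950
H(X,Z) = 0.5898 → H(X|Z) = 0.2948
H(Y,Z) = 0.5683 → H(Y|Z) = 0.2734
H(X,Y,Z) = 0.8596 → H(X,Y|Z) = 0.5646

I(X;Y|Z) = 0.2948 + 0.2734 - 0.5646 = 0.0036 dits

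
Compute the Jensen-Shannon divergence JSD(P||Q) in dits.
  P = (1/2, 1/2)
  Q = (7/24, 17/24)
0.0099 dits

Jensen-Shannon divergence is:
JSD(P||Q) = 0.5 × D_KL(P||M) + 0.5 × D_KL(Q||M)
where M = 0.5 × (P + Q) is the mixture distribution.

M = 0.5 × (1/2, 1/2) + 0.5 × (7/24, 17/24) = (0.395833, 0.604167)

D_KL(P||M) = 0.0096 dits
D_KL(Q||M) = 0.0102 dits

JSD(P||Q) = 0.5 × 0.0096 + 0.5 × 0.0102 = 0.0099 dits

Unlike KL divergence, JSD is symmetric and bounded: 0 ≤ JSD ≤ log(2).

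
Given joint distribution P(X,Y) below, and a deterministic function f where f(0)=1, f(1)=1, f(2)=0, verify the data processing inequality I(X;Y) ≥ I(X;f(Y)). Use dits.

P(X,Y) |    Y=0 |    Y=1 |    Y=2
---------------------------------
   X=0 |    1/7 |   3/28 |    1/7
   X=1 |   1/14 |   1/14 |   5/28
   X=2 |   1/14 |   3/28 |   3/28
I(X;Y) = 0.0094, I(X;f(Y)) = 0.0068, inequality holds: 0.0094 ≥ 0.0068

Data Processing Inequality: For any Markov chain X → Y → Z, we have I(X;Y) ≥ I(X;Z).

Here Z = f(Y) is a deterministic function of Y, forming X → Y → Z.

Original I(X;Y) = 0.0094 dits

After applying f:
P(X,Z) where Z=f(Y):
- P(X,Z=0) = P(X,Y=2)
- P(X,Z=1) = P(X,Y=0) + P(X,Y=1)

I(X;Z) = I(X;f(Y)) = 0.0068 dits

Verification: 0.0094 ≥ 0.0068 ✓

Information cannot be created by processing; the function f can only lose information about X.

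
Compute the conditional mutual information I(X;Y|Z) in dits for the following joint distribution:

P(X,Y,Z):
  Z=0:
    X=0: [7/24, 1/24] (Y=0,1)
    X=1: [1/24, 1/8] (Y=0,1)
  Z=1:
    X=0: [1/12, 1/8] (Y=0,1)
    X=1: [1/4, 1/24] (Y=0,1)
0.0683 dits

Conditional mutual information: I(X;Y|Z) = H(X|Z) + H(Y|Z) - H(X,Y|Z)

H(Z) = 0.3010
H(X,Z) = 0.5867 → H(X|Z) = 0.2857
H(Y,Z) = 0.5775 → H(Y|Z) = 0.2764
H(X,Y,Z) = 0.7948 → H(X,Y|Z) = 0.4938

I(X;Y|Z) = 0.2857 + 0.2764 - 0.4938 = 0.0683 dits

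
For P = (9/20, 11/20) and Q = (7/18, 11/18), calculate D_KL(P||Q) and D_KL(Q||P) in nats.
D_KL(P||Q) = 0.0077, D_KL(Q||P) = 0.0076

KL divergence is not symmetric: D_KL(P||Q) ≠ D_KL(Q||P) in general.

D_KL(P||Q) = 0.0077 nats
D_KL(Q||P) = 0.0076 nats

No, they are not equal!

This asymmetry is why KL divergence is not a true distance metric.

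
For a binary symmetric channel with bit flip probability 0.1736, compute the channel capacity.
0.3341 bits

For a binary symmetric channel (BSC) with error probability p:
Capacity C = 1 - H(p) bits per symbol

where H(p) = -p log₂(p) - (1-p) log₂(1-p) is the binary entropy function.

H(0.1736) = 0.6659 bits
C = 1 - 0.6659 = 0.3341 bits per symbol

This means we can reliably transmit up to 0.3341 bits of information per channel use.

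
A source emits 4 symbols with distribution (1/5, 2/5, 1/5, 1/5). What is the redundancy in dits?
0.0235 dits

Redundancy measures how far a source is from maximum entropy:
R = H_max - H(X)

Maximum entropy for 4 symbols: H_max = log_10(4) = 0.6021 dits
Actual entropy: H(X) = 0.5786 dits
Redundancy: R = 0.6021 - 0.5786 = 0.0235 dits

This redundancy represents potential for compression: the source could be compressed by 0.0235 dits per symbol.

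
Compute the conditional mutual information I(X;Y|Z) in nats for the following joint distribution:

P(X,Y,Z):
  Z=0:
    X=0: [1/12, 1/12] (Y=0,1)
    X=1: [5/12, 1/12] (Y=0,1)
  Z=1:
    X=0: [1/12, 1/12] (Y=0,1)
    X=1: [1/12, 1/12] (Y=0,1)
0.0341 nats

Conditional mutual information: I(X;Y|Z) = H(X|Z) + H(Y|Z) - H(X,Y|Z)

H(Z) = 0.6365
H(X,Z) = 1.2425 → H(X|Z) = 0.6059
H(Y,Z) = 1.2425 → H(Y|Z) = 0.6059
H(X,Y,Z) = 1.8143 → H(X,Y|Z) = 1.1778

I(X;Y|Z) = 0.6059 + 0.6059 - 1.1778 = 0.0341 nats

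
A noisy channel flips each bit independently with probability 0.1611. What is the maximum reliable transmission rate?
0.3631 bits

For a binary symmetric channel (BSC) with error probability p:
Capacity C = 1 - H(p) bits per symbol

where H(p) = -p log₂(p) - (1-p) log₂(1-p) is the binary entropy function.

H(0.1611) = 0.6369 bits
C = 1 - 0.6369 = 0.3631 bits per symbol

This means we can reliably transmit up to 0.3631 bits of information per channel use.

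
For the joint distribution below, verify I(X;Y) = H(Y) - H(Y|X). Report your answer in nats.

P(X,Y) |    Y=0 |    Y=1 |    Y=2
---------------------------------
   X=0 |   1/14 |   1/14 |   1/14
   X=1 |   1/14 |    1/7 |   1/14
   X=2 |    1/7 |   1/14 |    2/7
I(X;Y) = 0.0687 nats

Mutual information has multiple equivalent forms:
- I(X;Y) = H(X) - H(X|Y)
- I(X;Y) = H(Y) - H(Y|X)
- I(X;Y) = H(X) + H(Y) - H(X,Y)

Computing all quantities:
H(X) = 1.0346, H(Y) = 1.0790, H(X,Y) = 2.0449
H(X|Y) = 0.9659, H(Y|X) = 1.0103

Verification:
H(X) - H(X|Y) = 1.0346 - 0.9659 = 0.0687
H(Y) - H(Y|X) = 1.0790 - 1.0103 = 0.0687
H(X) + H(Y) - H(X,Y) = 1.0346 + 1.0790 - 2.0449 = 0.0687

All forms give I(X;Y) = 0.0687 nats. ✓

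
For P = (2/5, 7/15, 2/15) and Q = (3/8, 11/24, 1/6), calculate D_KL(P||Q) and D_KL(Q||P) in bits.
D_KL(P||Q) = 0.0065, D_KL(Q||P) = 0.0068

KL divergence is not symmetric: D_KL(P||Q) ≠ D_KL(Q||P) in general.

D_KL(P||Q) = 0.0065 bits
D_KL(Q||P) = 0.0068 bits

No, they are not equal!

This asymmetry is why KL divergence is not a true distance metric.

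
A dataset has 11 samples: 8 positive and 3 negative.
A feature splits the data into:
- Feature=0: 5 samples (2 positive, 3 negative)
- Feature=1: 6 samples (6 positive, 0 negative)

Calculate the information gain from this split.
0.4040 bits

Information Gain = H(Y) - H(Y|Feature)

Before split:
P(positive) = 8/11 = 0.7273
H(Y) = 0.8454 bits

After split:
Feature=0: H = 0.9710 bits (weight = 5/11)
Feature=1: H = 0.0000 bits (weight = 6/11)
H(Y|Feature) = (5/11)×0.9710 + (6/11)×0.0000 = 0.4413 bits

Information Gain = 0.8454 - 0.4413 = 0.4040 bits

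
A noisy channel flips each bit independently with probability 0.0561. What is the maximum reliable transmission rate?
0.6882 bits

For a binary symmetric channel (BSC) with error probability p:
Capacity C = 1 - H(p) bits per symbol

where H(p) = -p log₂(p) - (1-p) log₂(1-p) is the binary entropy function.

H(0.0561) = 0.3118 bits
C = 1 - 0.3118 = 0.6882 bits per symbol

This means we can reliably transmit up to 0.6882 bits of information per channel use.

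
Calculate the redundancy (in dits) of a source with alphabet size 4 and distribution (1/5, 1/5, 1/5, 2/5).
0.0235 dits

Redundancy measures how far a source is from maximum entropy:
R = H_max - H(X)

Maximum entropy for 4 symbols: H_max = log_10(4) = 0.6021 dits
Actual entropy: H(X) = 0.5786 dits
Redundancy: R = 0.6021 - 0.5786 = 0.0235 dits

This redundancy represents potential for compression: the source could be compressed by 0.0235 dits per symbol.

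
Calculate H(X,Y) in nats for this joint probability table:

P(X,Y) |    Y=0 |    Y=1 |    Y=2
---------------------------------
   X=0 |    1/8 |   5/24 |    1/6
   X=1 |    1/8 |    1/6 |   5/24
1.7707 nats

Joint entropy is H(X,Y) = -Σ_{x,y} p(x,y) log p(x,y).

Summing over all non-zero entries:
H(X,Y) = -[1/8·log_e(1/8) + 5/24·log_e(5/24) + 1/6·log_e(1/6) + 1/8·log_e(1/8) + 1/6·log_e(1/6) + 5/24·log_e(5/24)]
H(X,Y) = 1.7707 nats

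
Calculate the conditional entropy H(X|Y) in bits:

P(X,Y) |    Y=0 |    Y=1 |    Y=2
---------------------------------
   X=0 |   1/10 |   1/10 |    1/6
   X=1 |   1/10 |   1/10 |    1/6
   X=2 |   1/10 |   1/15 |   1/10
1.5629 bits

Using the chain rule: H(X|Y) = H(X,Y) - H(Y)

First, compute H(X,Y) = 3.1153 bits

Marginal P(Y) = (3/10, 4/15, 13/30)
H(Y) = 1.5524 bits

H(X|Y) = H(X,Y) - H(Y) = 3.1153 - 1.5524 = 1.5629 bits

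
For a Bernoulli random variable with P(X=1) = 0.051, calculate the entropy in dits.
0.0875 dits

The binary entropy function is:
H(p) = -p log(p) - (1-p) log(1-p)

H(0.051) = -0.051 × log_10(0.051) - 0.949 × log_10(0.949)
H(0.051) = 0.0875 dits

Note: Binary entropy is maximized at p=0.5 (H=1 bit) and minimized at p=0 or p=1 (H=0).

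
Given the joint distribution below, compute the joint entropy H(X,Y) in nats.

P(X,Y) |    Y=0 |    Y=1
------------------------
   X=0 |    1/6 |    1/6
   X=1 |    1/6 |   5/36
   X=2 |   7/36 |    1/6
1.7871 nats

Joint entropy is H(X,Y) = -Σ_{x,y} p(x,y) log p(x,y).

Summing over all non-zero entries:
H(X,Y) = -[1/6·log_e(1/6) + 1/6·log_e(1/6) + 1/6·log_e(1/6) + 5/36·log_e(5/36) + 7/36·log_e(7/36) + 1/6·log_e(1/6)]
H(X,Y) = 1.7871 nats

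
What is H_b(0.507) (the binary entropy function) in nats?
0.6930 nats

The binary entropy function is:
H(p) = -p log(p) - (1-p) log(1-p)

H(0.507) = -0.507 × log_e(0.507) - 0.493 × log_e(0.493)
H(0.507) = 0.6930 nats

Note: Binary entropy is maximized at p=0.5 (H=1 bit) and minimized at p=0 or p=1 (H=0).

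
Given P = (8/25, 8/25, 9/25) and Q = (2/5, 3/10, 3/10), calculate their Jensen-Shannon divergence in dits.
0.0016 dits

Jensen-Shannon divergence is:
JSD(P||Q) = 0.5 × D_KL(P||M) + 0.5 × D_KL(Q||M)
where M = 0.5 × (P + Q) is the mixture distribution.

M = 0.5 × (8/25, 8/25, 9/25) + 0.5 × (2/5, 3/10, 3/10) = (9/25, 0.31, 0.33)

D_KL(P||M) = 0.0016 dits
D_KL(Q||M) = 0.0016 dits

JSD(P||Q) = 0.5 × 0.0016 + 0.5 × 0.0016 = 0.0016 dits

Unlike KL divergence, JSD is symmetric and bounded: 0 ≤ JSD ≤ log(2).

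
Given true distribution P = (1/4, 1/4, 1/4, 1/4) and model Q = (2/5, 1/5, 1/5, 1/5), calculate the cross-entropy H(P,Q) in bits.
2.0719 bits

Cross-entropy: H(P,Q) = -Σ p(x) log q(x)

Alternatively: H(P,Q) = H(P) + D_KL(P||Q)
H(P) = 2.0000 bits
D_KL(P||Q) = 0.0719 bits

H(P,Q) = 2.0000 + 0.0719 = 2.0719 bits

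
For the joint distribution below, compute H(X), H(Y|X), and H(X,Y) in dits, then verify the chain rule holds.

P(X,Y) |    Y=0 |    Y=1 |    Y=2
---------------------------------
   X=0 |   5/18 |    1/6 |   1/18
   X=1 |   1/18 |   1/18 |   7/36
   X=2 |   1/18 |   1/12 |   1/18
H(X,Y) = 0.8611, H(X) = 0.4461, H(Y|X) = 0.4150 (all in dits)

Chain rule: H(X,Y) = H(X) + H(Y|X)

Left side — joint entropy directly:
H(X,Y) = -Σ p(x,y) log p(x,y) = 0.8611 dits

Right side — compute H(Y|X) from the conditional distributions:
P(X) = (1/2, 11/36, 7/36), so H(X) = 0.4461 dits
H(Y|X) = Σ_x P(X=x) · H(Y|X=x):
  P(Y|X=0) = (5/9, 1/3, 1/9), H(Y|X=0) = 0.4069, weight P(X=0) = 1/2
  P(Y|X=1) = (2/11, 2/11, 7/11), H(Y|X=1) = 0.3941, weight P(X=1) = 11/36
  P(Y|X=2) = (2/7, 3/7, 2/7), H(Y|X=2) = 0.4686, weight P(X=2) = 7/36
H(Y|X) = 0.4150 dits

H(X) + H(Y|X) = 0.4461 + 0.4150 = 0.8611 dits

Both sides equal 0.8611 dits. ✓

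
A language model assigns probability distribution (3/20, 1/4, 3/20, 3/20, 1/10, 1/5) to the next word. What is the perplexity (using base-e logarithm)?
5.7686

Perplexity is e^H (or exp(H) for natural log).

First, H = -Σ p log p = 1.7524 nats
Perplexity = e^1.7524 = 5.7686

Interpretation: The model's uncertainty is equivalent to choosing uniformly among 5.8 options.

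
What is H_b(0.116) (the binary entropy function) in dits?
0.1559 dits

The binary entropy function is:
H(p) = -p log(p) - (1-p) log(1-p)

H(0.116) = -0.116 × log_10(0.116) - 0.884 × log_10(0.884)
H(0.116) = 0.1559 dits

Note: Binary entropy is maximized at p=0.5 (H=1 bit) and minimized at p=0 or p=1 (H=0).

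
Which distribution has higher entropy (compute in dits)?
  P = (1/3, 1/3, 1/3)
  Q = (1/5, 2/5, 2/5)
P

Computing entropies in dits:
H(P) = 0.4771
H(Q) = 0.4581

Distribution P has higher entropy.

Intuition: The distribution closer to uniform (more spread out) has higher entropy.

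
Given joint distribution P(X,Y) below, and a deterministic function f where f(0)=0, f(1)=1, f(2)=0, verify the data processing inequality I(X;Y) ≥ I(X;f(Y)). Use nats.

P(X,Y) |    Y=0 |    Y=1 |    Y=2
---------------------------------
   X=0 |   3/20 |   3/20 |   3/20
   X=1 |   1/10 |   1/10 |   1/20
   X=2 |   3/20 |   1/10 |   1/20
I(X;Y) = 0.0190, I(X;f(Y)) = 0.0018, inequality holds: 0.0190 ≥ 0.0018

Data Processing Inequality: For any Markov chain X → Y → Z, we have I(X;Y) ≥ I(X;Z).

Here Z = f(Y) is a deterministic function of Y, forming X → Y → Z.

Original I(X;Y) = 0.0190 nats

After applying f:
P(X,Z) where Z=f(Y):
- P(X,Z=0) = P(X,Y=0) + P(X,Y=2)
- P(X,Z=1) = P(X,Y=1)

I(X;Z) = I(X;f(Y)) = 0.0018 nats

Verification: 0.0190 ≥ 0.0018 ✓

Information cannot be created by processing; the function f can only lose information about X.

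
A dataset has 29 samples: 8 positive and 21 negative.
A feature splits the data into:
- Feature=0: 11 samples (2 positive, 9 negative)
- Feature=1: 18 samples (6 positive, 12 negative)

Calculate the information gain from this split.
0.0203 bits

Information Gain = H(Y) - H(Y|Feature)

Before split:
P(positive) = 8/29 = 0.2759
H(Y) = 0.8498 bits

After split:
Feature=0: H = 0.6840 bits (weight = 11/29)
Feature=1: H = 0.9183 bits (weight = 18/29)
H(Y|Feature) = (11/29)×0.6840 + (18/29)×0.9183 = 0.8294 bits

Information Gain = 0.8498 - 0.8294 = 0.0203 bits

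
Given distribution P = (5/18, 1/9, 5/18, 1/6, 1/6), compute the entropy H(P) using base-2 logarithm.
2.2405 bits

Shannon entropy is H(X) = -Σ p(x) log p(x).

For P = (5/18, 1/9, 5/18, 1/6, 1/6):
H = -5/18 × log_2(5/18) -1/9 × log_2(1/9) -5/18 × log_2(5/18) -1/6 × log_2(1/6) -1/6 × log_2(1/6)
H = 2.2405 bits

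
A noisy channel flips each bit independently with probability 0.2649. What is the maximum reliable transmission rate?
0.1659 bits

For a binary symmetric channel (BSC) with error probability p:
Capacity C = 1 - H(p) bits per symbol

where H(p) = -p log₂(p) - (1-p) log₂(1-p) is the binary entropy function.

H(0.2649) = 0.8341 bits
C = 1 - 0.8341 = 0.1659 bits per symbol

This means we can reliably transmit up to 0.1659 bits of information per channel use.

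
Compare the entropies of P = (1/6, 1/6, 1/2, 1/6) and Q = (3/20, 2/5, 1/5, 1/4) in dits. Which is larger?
Q

Computing entropies in dits:
H(P) = 0.5396
H(Q) = 0.5731

Distribution Q has higher entropy.

Intuition: The distribution closer to uniform (more spread out) has higher entropy.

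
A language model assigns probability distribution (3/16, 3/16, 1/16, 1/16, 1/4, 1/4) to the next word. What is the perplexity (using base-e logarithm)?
5.2987

Perplexity is e^H (or exp(H) for natural log).

First, H = -Σ p log p = 1.6675 nats
Perplexity = e^1.6675 = 5.2987

Interpretation: The model's uncertainty is equivalent to choosing uniformly among 5.3 options.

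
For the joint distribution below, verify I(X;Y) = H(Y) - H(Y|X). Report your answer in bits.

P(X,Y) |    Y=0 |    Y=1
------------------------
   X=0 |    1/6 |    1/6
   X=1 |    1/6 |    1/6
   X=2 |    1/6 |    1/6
I(X;Y) = 0.0000 bits

Mutual information has multiple equivalent forms:
- I(X;Y) = H(X) - H(X|Y)
- I(X;Y) = H(Y) - H(Y|X)
- I(X;Y) = H(X) + H(Y) - H(X,Y)

Computing all quantities:
H(X) = 1.5850, H(Y) = 1.0000, H(X,Y) = 2.5850
H(X|Y) = 1.5850, H(Y|X) = 1.0000

Verification:
H(X) - H(X|Y) = 1.5850 - 1.5850 = 0.0000
H(Y) - H(Y|X) = 1.0000 - 1.0000 = 0.0000
H(X) + H(Y) - H(X,Y) = 1.5850 + 1.0000 - 2.5850 = 0.0000

All forms give I(X;Y) = 0.0000 bits. ✓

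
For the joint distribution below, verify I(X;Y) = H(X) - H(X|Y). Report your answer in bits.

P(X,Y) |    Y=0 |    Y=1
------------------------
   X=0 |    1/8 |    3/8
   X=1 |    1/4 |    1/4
I(X;Y) = 0.0488 bits

Mutual information has multiple equivalent forms:
- I(X;Y) = H(X) - H(X|Y)
- I(X;Y) = H(Y) - H(Y|X)
- I(X;Y) = H(X) + H(Y) - H(X,Y)

Computing all quantities:
H(X) = 1.0000, H(Y) = 0.9544, H(X,Y) = 1.9056
H(X|Y) = 0.9512, H(Y|X) = 0.9056

Verification:
H(X) - H(X|Y) = 1.0000 - 0.9512 = 0.0488
H(Y) - H(Y|X) = 0.9544 - 0.9056 = 0.0488
H(X) + H(Y) - H(X,Y) = 1.0000 + 0.9544 - 1.9056 = 0.0488

All forms give I(X;Y) = 0.0488 bits. ✓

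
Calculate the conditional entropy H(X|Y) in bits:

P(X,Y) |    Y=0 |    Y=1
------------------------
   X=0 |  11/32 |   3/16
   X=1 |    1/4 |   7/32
0.9875 bits

Using the chain rule: H(X|Y) = H(X,Y) - H(Y)

First, compute H(X,Y) = 1.9620 bits

Marginal P(Y) = (19/32, 13/32)
H(Y) = 0.9745 bits

H(X|Y) = H(X,Y) - H(Y) = 1.9620 - 0.9745 = 0.9875 bits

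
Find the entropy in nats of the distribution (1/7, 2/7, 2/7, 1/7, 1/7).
1.5498 nats

Shannon entropy is H(X) = -Σ p(x) log p(x).

For P = (1/7, 2/7, 2/7, 1/7, 1/7):
H = -1/7 × log_e(1/7) -2/7 × log_e(2/7) -2/7 × log_e(2/7) -1/7 × log_e(1/7) -1/7 × log_e(1/7)
H = 1.5498 nats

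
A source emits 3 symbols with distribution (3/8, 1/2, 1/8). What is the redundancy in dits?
0.0540 dits

Redundancy measures how far a source is from maximum entropy:
R = H_max - H(X)

Maximum entropy for 3 symbols: H_max = log_10(3) = 0.4771 dits
Actual entropy: H(X) = 0.4231 dits
Redundancy: R = 0.4771 - 0.4231 = 0.0540 dits

This redundancy represents potential for compression: the source could be compressed by 0.0540 dits per symbol.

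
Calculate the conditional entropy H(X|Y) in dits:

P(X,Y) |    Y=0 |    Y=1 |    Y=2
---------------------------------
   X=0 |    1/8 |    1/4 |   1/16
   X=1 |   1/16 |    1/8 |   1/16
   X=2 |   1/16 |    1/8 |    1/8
0.4515 dits

Using the chain rule: H(X|Y) = H(X,Y) - H(Y)

First, compute H(X,Y) = 0.9031 dits

Marginal P(Y) = (1/4, 1/2, 1/4)
H(Y) = 0.4515 dits

H(X|Y) = H(X,Y) - H(Y) = 0.9031 - 0.4515 = 0.4515 dits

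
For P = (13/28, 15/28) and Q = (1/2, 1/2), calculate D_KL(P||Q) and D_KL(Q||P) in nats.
D_KL(P||Q) = 0.0026, D_KL(Q||P) = 0.0026

KL divergence is not symmetric: D_KL(P||Q) ≠ D_KL(Q||P) in general.

D_KL(P||Q) = 0.0026 nats
D_KL(Q||P) = 0.0026 nats

In this case they happen to be equal (to 4 decimal places).

This asymmetry is why KL divergence is not a true distance metric.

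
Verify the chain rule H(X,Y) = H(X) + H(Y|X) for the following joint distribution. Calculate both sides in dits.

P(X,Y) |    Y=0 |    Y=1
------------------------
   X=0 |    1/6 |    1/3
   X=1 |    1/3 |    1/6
H(X,Y) = 0.5775, H(X) = 0.3010, H(Y|X) = 0.2764 (all in dits)

Chain rule: H(X,Y) = H(X) + H(Y|X)

Left side — joint entropy directly:
H(X,Y) = -Σ p(x,y) log p(x,y) = 0.5775 dits

Right side — compute H(Y|X) from the conditional distributions:
P(X) = (1/2, 1/2), so H(X) = 0.3010 dits
H(Y|X) = Σ_x P(X=x) · H(Y|X=x):
  P(Y|X=0) = (1/3, 2/3), H(Y|X=0) = 0.2764, weight P(X=0) = 1/2
  P(Y|X=1) = (2/3, 1/3), H(Y|X=1) = 0.2764, weight P(X=1) = 1/2
H(Y|X) = 0.2764 dits

H(X) + H(Y|X) = 0.3010 + 0.2764 = 0.5775 dits

Both sides equal 0.5775 dits. ✓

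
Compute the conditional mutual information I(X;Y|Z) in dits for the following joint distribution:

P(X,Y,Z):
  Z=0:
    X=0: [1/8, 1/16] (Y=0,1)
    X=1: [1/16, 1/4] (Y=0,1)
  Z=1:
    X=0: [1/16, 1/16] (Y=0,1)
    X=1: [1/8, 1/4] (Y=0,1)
0.0263 dits

Conditional mutual information: I(X;Y|Z) = H(X|Z) + H(Y|Z) - H(X,Y|Z)

H(Z) = 0.3010
H(X,Z) = 0.5668 → H(X|Z) = 0.2658
H(Y,Z) = 0.5883 → H(Y|Z) = 0.2873
H(X,Y,Z) = 0.8278 → H(X,Y|Z) = 0.5268

I(X;Y|Z) = 0.2658 + 0.2873 - 0.5268 = 0.0263 dits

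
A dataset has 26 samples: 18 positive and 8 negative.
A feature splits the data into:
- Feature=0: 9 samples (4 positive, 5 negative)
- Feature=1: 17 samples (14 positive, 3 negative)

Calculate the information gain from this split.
0.1078 bits

Information Gain = H(Y) - H(Y|Feature)

Before split:
P(positive) = 18/26 = 0.6923
H(Y) = 0.8905 bits

After split:
Feature=0: H = 0.9911 bits (weight = 9/26)
Feature=1: H = 0.6723 bits (weight = 17/26)
H(Y|Feature) = (9/26)×0.9911 + (17/26)×0.6723 = 0.7826 bits

Information Gain = 0.8905 - 0.7826 = 0.1078 bits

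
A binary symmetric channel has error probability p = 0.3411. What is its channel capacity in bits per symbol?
0.0741 bits

For a binary symmetric channel (BSC) with error probability p:
Capacity C = 1 - H(p) bits per symbol

where H(p) = -p log₂(p) - (1-p) log₂(1-p) is the binary entropy function.

H(0.3411) = 0.9259 bits
C = 1 - 0.9259 = 0.0741 bits per symbol

This means we can reliably transmit up to 0.0741 bits of information per channel use.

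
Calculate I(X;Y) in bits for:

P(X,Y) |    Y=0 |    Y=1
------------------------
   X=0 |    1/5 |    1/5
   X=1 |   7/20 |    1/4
0.0049 bits

Mutual information: I(X;Y) = H(X) + H(Y) - H(X,Y)

Marginals:
P(X) = (2/5, 3/5), H(X) = 0.9710 bits
P(Y) = (11/20, 9/20), H(Y) = 0.9928 bits

Joint entropy: H(X,Y) = 1.9589 bits

I(X;Y) = 0.9710 + 0.9928 - 1.9589 = 0.0049 bits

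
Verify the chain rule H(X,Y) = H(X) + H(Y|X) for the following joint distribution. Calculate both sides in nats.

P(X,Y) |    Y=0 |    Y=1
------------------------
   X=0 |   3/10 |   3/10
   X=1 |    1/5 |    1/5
H(X,Y) = 1.3662, H(X) = 0.6730, H(Y|X) = 0.6931 (all in nats)

Chain rule: H(X,Y) = H(X) + H(Y|X)

Left side — joint entropy directly:
H(X,Y) = -Σ p(x,y) log p(x,y) = 1.3662 nats

Right side — compute H(Y|X) from the conditional distributions:
P(X) = (3/5, 2/5), so H(X) = 0.6730 nats
H(Y|X) = Σ_x P(X=x) · H(Y|X=x):
  P(Y|X=0) = (1/2, 1/2), H(Y|X=0) = 0.6931, weight P(X=0) = 3/5
  P(Y|X=1) = (1/2, 1/2), H(Y|X=1) = 0.6931, weight P(X=1) = 2/5
H(Y|X) = 0.6931 nats

H(X) + H(Y|X) = 0.6730 + 0.6931 = 1.3662 nats

Both sides equal 1.3662 nats. ✓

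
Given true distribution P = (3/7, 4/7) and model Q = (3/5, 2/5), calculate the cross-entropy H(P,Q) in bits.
1.0712 bits

Cross-entropy: H(P,Q) = -Σ p(x) log q(x)

Alternatively: H(P,Q) = H(P) + D_KL(P||Q)
H(P) = 0.9852 bits
D_KL(P||Q) = 0.0860 bits

H(P,Q) = 0.9852 + 0.0860 = 1.0712 bits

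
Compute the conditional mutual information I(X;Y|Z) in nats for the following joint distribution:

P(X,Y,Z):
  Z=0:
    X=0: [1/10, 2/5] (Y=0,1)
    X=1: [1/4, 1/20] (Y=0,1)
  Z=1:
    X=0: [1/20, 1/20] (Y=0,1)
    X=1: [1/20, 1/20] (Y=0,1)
0.1629 nats

Conditional mutual information: I(X;Y|Z) = H(X|Z) + H(Y|Z) - H(X,Y|Z)

H(Z) = 0.5004
H(X,Z) = 1.1683 → H(X|Z) = 0.6679
H(Y,Z) = 1.1873 → H(Y|Z) = 0.6869
H(X,Y,Z) = 1.6923 → H(X,Y|Z) = 1.1919

I(X;Y|Z) = 0.6679 + 0.6869 - 1.1919 = 0.1629 nats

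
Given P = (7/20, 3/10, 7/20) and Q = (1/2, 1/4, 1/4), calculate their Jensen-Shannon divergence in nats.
0.0120 nats

Jensen-Shannon divergence is:
JSD(P||Q) = 0.5 × D_KL(P||M) + 0.5 × D_KL(Q||M)
where M = 0.5 × (P + Q) is the mixture distribution.

M = 0.5 × (7/20, 3/10, 7/20) + 0.5 × (1/2, 1/4, 1/4) = (17/40, 11/40, 3/10)

D_KL(P||M) = 0.0121 nats
D_KL(Q||M) = 0.0119 nats

JSD(P||Q) = 0.5 × 0.0121 + 0.5 × 0.0119 = 0.0120 nats

Unlike KL divergence, JSD is symmetric and bounded: 0 ≤ JSD ≤ log(2).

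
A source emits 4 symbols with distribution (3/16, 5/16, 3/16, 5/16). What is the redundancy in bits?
0.0456 bits

Redundancy measures how far a source is from maximum entropy:
R = H_max - H(X)

Maximum entropy for 4 symbols: H_max = log_2(4) = 2.0000 bits
Actual entropy: H(X) = 1.9544 bits
Redundancy: R = 2.0000 - 1.9544 = 0.0456 bits

This redundancy represents potential for compression: the source could be compressed by 0.0456 bits per symbol.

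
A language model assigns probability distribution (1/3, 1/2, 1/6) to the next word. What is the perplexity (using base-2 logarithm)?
2.7495

Perplexity is 2^H (or exp(H) for natural log).

First, H = -Σ p log p = 1.4591 bits
Perplexity = 2^1.4591 = 2.7495

Interpretation: The model's uncertainty is equivalent to choosing uniformly among 2.7 options.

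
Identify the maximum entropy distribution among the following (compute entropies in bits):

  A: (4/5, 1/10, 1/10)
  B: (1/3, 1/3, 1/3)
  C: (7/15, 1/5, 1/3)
B

For a discrete distribution over n outcomes, entropy is maximized by the uniform distribution.

Computing entropies:
H(A) = 0.9219 bits
H(B) = 1.5850 bits
H(C) = 1.5058 bits

The uniform distribution (where all probabilities equal 1/3) achieves the maximum entropy of log_2(3) = 1.5850 bits.

Distribution B has the highest entropy.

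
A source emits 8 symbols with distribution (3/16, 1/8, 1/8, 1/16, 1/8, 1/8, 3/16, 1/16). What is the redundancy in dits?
0.0284 dits

Redundancy measures how far a source is from maximum entropy:
R = H_max - H(X)

Maximum entropy for 8 symbols: H_max = log_10(8) = 0.9031 dits
Actual entropy: H(X) = 0.8747 dits
Redundancy: R = 0.9031 - 0.8747 = 0.0284 dits

This redundancy represents potential for compression: the source could be compressed by 0.0284 dits per symbol.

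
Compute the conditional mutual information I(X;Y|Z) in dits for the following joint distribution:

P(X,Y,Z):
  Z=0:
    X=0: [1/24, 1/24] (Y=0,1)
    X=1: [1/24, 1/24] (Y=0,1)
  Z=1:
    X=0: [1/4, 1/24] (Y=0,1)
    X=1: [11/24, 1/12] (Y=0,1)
0.0000 dits

Conditional mutual information: I(X;Y|Z) = H(X|Z) + H(Y|Z) - H(X,Y|Z)

H(Z) = 0.1957
H(X,Z) = 0.4802 → H(X|Z) = 0.2845
H(Y,Z) = 0.3988 → H(Y|Z) = 0.2032
H(X,Y,Z) = 0.6833 → H(X,Y|Z) = 0.4876

I(X;Y|Z) = 0.2845 + 0.2032 - 0.4876 = 0.0000 dits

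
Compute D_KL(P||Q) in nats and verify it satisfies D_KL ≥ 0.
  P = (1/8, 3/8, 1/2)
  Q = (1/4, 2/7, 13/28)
0.0524 nats

KL divergence satisfies the Gibbs inequality: D_KL(P||Q) ≥ 0 for all distributions P, Q.

D_KL(P||Q) = Σ p(x) log(p(x)/q(x))
Term by term:
  x=0: 1/8 × log_e[(1/8)/(1/4)] = -0.0866
  x=1: 3/8 × log_e[(3/8)/(2/7)] = 0.1020
  x=2: 1/2 × log_e[(1/2)/(13/28)] = 0.0371
D_KL(P||Q) = 0.0524 nats

D_KL(P||Q) = 0.0524 ≥ 0 ✓

This non-negativity is a fundamental property: relative entropy cannot be negative because it measures how different Q is from P.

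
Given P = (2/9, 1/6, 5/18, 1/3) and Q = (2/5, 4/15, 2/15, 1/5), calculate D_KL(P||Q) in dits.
0.0717 dits

KL divergence: D_KL(P||Q) = Σ p(x) log(p(x)/q(x))

Computing term by term:
  x=0: 2/9 × log_10[(2/9)/(2/5)] = 2/9 × -0.2553 = -0.0567
  x=1: 1/6 × log_10[(1/6)/(4/15)] = 1/6 × -0.2041 = -0.0340
  x=2: 5/18 × log_10[(5/18)/(2/15)] = 5/18 × 0.3188 = 0.0885
  x=3: 1/3 × log_10[(1/3)/(1/5)] = 1/3 × 0.2218 = 0.0739

D_KL(P||Q) = 0.0717 dits

Note: KL divergence is always non-negative and equals 0 iff P = Q.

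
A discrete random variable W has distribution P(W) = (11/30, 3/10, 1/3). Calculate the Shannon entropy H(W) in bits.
1.5801 bits

Shannon entropy is H(X) = -Σ p(x) log p(x).

For P = (11/30, 3/10, 1/3):
H = -11/30 × log_2(11/30) -3/10 × log_2(3/10) -1/3 × log_2(1/3)
H = 1.5801 bits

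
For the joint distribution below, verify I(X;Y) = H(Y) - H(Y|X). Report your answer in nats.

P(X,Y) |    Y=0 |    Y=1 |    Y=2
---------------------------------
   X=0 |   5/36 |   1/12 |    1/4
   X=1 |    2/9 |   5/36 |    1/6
I(X;Y) = 0.0236 nats

Mutual information has multiple equivalent forms:
- I(X;Y) = H(X) - H(X|Y)
- I(X;Y) = H(Y) - H(Y|X)
- I(X;Y) = H(X) + H(Y) - H(X,Y)

Computing all quantities:
H(X) = 0.6916, H(Y) = 1.0668, H(X,Y) = 1.7349
H(X|Y) = 0.6680, H(Y|X) = 1.0433

Verification:
H(X) - H(X|Y) = 0.6916 - 0.6680 = 0.0236
H(Y) - H(Y|X) = 1.0668 - 1.0433 = 0.0236
H(X) + H(Y) - H(X,Y) = 0.6916 + 1.0668 - 1.7349 = 0.0236

All forms give I(X;Y) = 0.0236 nats. ✓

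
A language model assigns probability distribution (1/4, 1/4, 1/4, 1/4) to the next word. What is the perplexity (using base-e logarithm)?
4.0000

Perplexity is e^H (or exp(H) for natural log).

First, H = -Σ p log p = 1.3863 nats
Perplexity = e^1.3863 = 4.0000

Interpretation: The model's uncertainty is equivalent to choosing uniformly among 4.0 options.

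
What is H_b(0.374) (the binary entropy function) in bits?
0.9537 bits

The binary entropy function is:
H(p) = -p log(p) - (1-p) log(1-p)

H(0.374) = -0.374 × log_2(0.374) - 0.626 × log_2(0.626)
H(0.374) = 0.9537 bits

Note: Binary entropy is maximized at p=0.5 (H=1 bit) and minimized at p=0 or p=1 (H=0).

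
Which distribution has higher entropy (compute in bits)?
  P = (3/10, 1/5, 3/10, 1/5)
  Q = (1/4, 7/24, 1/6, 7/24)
P

Computing entropies in bits:
H(P) = 1.9710
H(Q) = 1.9678

Distribution P has higher entropy.

Intuition: The distribution closer to uniform (more spread out) has higher entropy.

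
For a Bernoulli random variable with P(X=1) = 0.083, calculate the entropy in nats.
0.2860 nats

The binary entropy function is:
H(p) = -p log(p) - (1-p) log(1-p)

H(0.083) = -0.083 × log_e(0.083) - 0.917 × log_e(0.917)
H(0.083) = 0.2860 nats

Note: Binary entropy is maximized at p=0.5 (H=1 bit) and minimized at p=0 or p=1 (H=0).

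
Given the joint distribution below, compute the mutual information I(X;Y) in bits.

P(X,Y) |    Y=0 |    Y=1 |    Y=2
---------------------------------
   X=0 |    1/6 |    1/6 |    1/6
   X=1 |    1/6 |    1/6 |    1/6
0.0000 bits

Mutual information: I(X;Y) = H(X) + H(Y) - H(X,Y)

Marginals:
P(X) = (1/2, 1/2), H(X) = 1.0000 bits
P(Y) = (1/3, 1/3, 1/3), H(Y) = 1.5850 bits

Joint entropy: H(X,Y) = 2.5850 bits

I(X;Y) = 1.0000 + 1.5850 - 2.5850 = 0.0000 bits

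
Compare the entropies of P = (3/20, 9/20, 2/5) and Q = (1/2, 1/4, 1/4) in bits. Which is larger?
Q

Computing entropies in bits:
H(P) = 1.4577
H(Q) = 1.5000

Distribution Q has higher entropy.

Intuition: The distribution closer to uniform (more spread out) has higher entropy.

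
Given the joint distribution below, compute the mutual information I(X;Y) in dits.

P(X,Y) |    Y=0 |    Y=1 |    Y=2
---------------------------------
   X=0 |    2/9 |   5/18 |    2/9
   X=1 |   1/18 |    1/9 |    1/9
0.0030 dits

Mutual information: I(X;Y) = H(X) + H(Y) - H(X,Y)

Marginals:
P(X) = (13/18, 5/18), H(X) = 0.2566 dits
P(Y) = (5/18, 7/18, 1/3), H(Y) = 0.4731 dits

Joint entropy: H(X,Y) = 0.7266 dits

I(X;Y) = 0.2566 + 0.4731 - 0.7266 = 0.0030 dits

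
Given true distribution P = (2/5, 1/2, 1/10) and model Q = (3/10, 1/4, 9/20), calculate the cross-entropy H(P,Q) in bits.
1.8100 bits

Cross-entropy: H(P,Q) = -Σ p(x) log q(x)

Alternatively: H(P,Q) = H(P) + D_KL(P||Q)
H(P) = 1.3610 bits
D_KL(P||Q) = 0.4490 bits

H(P,Q) = 1.3610 + 0.4490 = 1.8100 bits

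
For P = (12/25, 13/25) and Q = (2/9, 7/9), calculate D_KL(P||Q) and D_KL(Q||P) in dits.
D_KL(P||Q) = 0.0696, D_KL(Q||P) = 0.0617

KL divergence is not symmetric: D_KL(P||Q) ≠ D_KL(Q||P) in general.

D_KL(P||Q) = 0.0696 dits
D_KL(Q||P) = 0.0617 dits

No, they are not equal!

This asymmetry is why KL divergence is not a true distance metric.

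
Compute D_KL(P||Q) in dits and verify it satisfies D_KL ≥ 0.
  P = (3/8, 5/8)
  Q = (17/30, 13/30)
0.0322 dits

KL divergence satisfies the Gibbs inequality: D_KL(P||Q) ≥ 0 for all distributions P, Q.

D_KL(P||Q) = Σ p(x) log(p(x)/q(x))
Term by term:
  x=0: 3/8 × log_10[(3/8)/(17/30)] = -0.0672
  x=1: 5/8 × log_10[(5/8)/(13/30)] = 0.0994
D_KL(P||Q) = 0.0322 dits

D_KL(P||Q) = 0.0322 ≥ 0 ✓

This non-negativity is a fundamental property: relative entropy cannot be negative because it measures how different Q is from P.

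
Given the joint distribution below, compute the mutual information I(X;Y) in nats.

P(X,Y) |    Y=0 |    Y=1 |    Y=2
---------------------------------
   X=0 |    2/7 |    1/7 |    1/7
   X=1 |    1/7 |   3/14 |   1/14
0.0334 nats

Mutual information: I(X;Y) = H(X) + H(Y) - H(X,Y)

Marginals:
P(X) = (4/7, 3/7), H(X) = 0.6829 nats
P(Y) = (3/7, 5/14, 3/14), H(Y) = 1.0609 nats

Joint entropy: H(X,Y) = 1.7105 nats

I(X;Y) = 0.6829 + 1.0609 - 1.7105 = 0.0334 nats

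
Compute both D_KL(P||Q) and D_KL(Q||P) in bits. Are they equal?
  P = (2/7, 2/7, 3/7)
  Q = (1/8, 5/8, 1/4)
D_KL(P||Q) = 0.3514, D_KL(Q||P) = 0.3623

KL divergence is not symmetric: D_KL(P||Q) ≠ D_KL(Q||P) in general.

D_KL(P||Q) = 0.3514 bits
D_KL(Q||P) = 0.3623 bits

No, they are not equal!

This asymmetry is why KL divergence is not a true distance metric.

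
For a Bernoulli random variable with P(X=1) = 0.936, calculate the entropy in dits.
0.1033 dits

The binary entropy function is:
H(p) = -p log(p) - (1-p) log(1-p)

H(0.936) = -0.936 × log_10(0.936) - 0.064 × log_10(0.064)
H(0.936) = 0.1033 dits

Note: Binary entropy is maximized at p=0.5 (H=1 bit) and minimized at p=0 or p=1 (H=0).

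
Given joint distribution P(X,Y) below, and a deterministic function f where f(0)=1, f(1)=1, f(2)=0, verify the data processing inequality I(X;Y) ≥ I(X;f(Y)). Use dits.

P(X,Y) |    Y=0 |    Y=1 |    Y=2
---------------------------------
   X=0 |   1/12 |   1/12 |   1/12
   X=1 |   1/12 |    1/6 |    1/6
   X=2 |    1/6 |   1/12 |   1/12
I(X;Y) = 0.0164, I(X;f(Y)) = 0.0041, inequality holds: 0.0164 ≥ 0.0041

Data Processing Inequality: For any Markov chain X → Y → Z, we have I(X;Y) ≥ I(X;Z).

Here Z = f(Y) is a deterministic function of Y, forming X → Y → Z.

Original I(X;Y) = 0.0164 dits

After applying f:
P(X,Z) where Z=f(Y):
- P(X,Z=0) = P(X,Y=2)
- P(X,Z=1) = P(X,Y=0) + P(X,Y=1)

I(X;Z) = I(X;f(Y)) = 0.0041 dits

Verification: 0.0164 ≥ 0.0041 ✓

Information cannot be created by processing; the function f can only lose information about X.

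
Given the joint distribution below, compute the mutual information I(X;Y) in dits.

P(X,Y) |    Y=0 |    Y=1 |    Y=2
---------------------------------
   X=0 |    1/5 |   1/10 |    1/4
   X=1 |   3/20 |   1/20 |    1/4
0.0031 dits

Mutual information: I(X;Y) = H(X) + H(Y) - H(X,Y)

Marginals:
P(X) = (11/20, 9/20), H(X) = 0.2989 dits
P(Y) = (7/20, 3/20, 1/2), H(Y) = 0.4337 dits

Joint entropy: H(X,Y) = 0.7295 dits

I(X;Y) = 0.2989 + 0.4337 - 0.7295 = 0.0031 dits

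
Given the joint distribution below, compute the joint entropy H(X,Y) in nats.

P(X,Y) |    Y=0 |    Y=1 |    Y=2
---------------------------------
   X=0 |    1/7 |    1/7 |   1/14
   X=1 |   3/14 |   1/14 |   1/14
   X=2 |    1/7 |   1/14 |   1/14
2.1066 nats

Joint entropy is H(X,Y) = -Σ_{x,y} p(x,y) log p(x,y).

Summing over all non-zero entries:
H(X,Y) = -[1/7·log_e(1/7) + 1/7·log_e(1/7) + 1/14·log_e(1/14) + 3/14·log_e(3/14) + 1/14·log_e(1/14) + 1/14·log_e(1/14) + 1/7·log_e(1/7) + 1/14·log_e(1/14) + 1/14·log_e(1/14)]
H(X,Y) = 2.1066 nats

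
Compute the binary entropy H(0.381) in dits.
0.2886 dits

The binary entropy function is:
H(p) = -p log(p) - (1-p) log(1-p)

H(0.381) = -0.381 × log_10(0.381) - 0.619 × log_10(0.619)
H(0.381) = 0.2886 dits

Note: Binary entropy is maximized at p=0.5 (H=1 bit) and minimized at p=0 or p=1 (H=0).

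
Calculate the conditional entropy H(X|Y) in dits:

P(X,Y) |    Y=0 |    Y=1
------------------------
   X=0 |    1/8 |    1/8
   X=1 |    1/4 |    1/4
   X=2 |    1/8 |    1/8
0.4515 dits

Using the chain rule: H(X|Y) = H(X,Y) - H(Y)

First, compute H(X,Y) = 0.7526 dits

Marginal P(Y) = (1/2, 1/2)
H(Y) = 0.3010 dits

H(X|Y) = H(X,Y) - H(Y) = 0.7526 - 0.3010 = 0.4515 dits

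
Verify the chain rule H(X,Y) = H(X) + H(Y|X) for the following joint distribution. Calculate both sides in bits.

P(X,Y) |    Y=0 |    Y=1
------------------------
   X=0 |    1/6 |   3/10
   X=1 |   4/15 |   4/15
H(X,Y) = 1.9689, H(X) = 0.9968, H(Y|X) = 0.9721 (all in bits)

Chain rule: H(X,Y) = H(X) + H(Y|X)

Left side — joint entropy directly:
H(X,Y) = -Σ p(x,y) log p(x,y) = 1.9689 bits

Right side — compute H(Y|X) from the conditional distributions:
P(X) = (7/15, 8/15), so H(X) = 0.9968 bits
H(Y|X) = Σ_x P(X=x) · H(Y|X=x):
  P(Y|X=0) = (5/14, 9/14), H(Y|X=0) = 0.9403, weight P(X=0) = 7/15
  P(Y|X=1) = (1/2, 1/2), H(Y|X=1) = 1.0000, weight P(X=1) = 8/15
H(Y|X) = 0.9721 bits

H(X) + H(Y|X) = 0.9968 + 0.9721 = 1.9689 bits

Both sides equal 1.9689 bits. ✓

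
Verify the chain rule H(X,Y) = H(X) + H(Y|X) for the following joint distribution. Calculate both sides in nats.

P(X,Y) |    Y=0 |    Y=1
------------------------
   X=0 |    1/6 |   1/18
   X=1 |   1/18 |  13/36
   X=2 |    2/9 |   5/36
H(X,Y) = 1.5960, H(X) = 1.0668, H(Y|X) = 0.5292 (all in nats)

Chain rule: H(X,Y) = H(X) + H(Y|X)

Left side — joint entropy directly:
H(X,Y) = -Σ p(x,y) log p(x,y) = 1.5960 nats

Right side — compute H(Y|X) from the conditional distributions:
P(X) = (2/9, 5/12, 13/36), so H(X) = 1.0668 nats
H(Y|X) = Σ_x P(X=x) · H(Y|X=x):
  P(Y|X=0) = (3/4, 1/4), H(Y|X=0) = 0.5623, weight P(X=0) = 2/9
  P(Y|X=1) = (2/15, 13/15), H(Y|X=1) = 0.3927, weight P(X=1) = 5/12
  P(Y|X=2) = (8/13, 5/13), H(Y|X=2) = 0.6663, weight P(X=2) = 13/36
H(Y|X) = 0.5292 nats

H(X) + H(Y|X) = 1.0668 + 0.5292 = 1.5960 nats

Both sides equal 1.5960 nats. ✓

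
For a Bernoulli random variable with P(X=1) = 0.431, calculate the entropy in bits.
0.9862 bits

The binary entropy function is:
H(p) = -p log(p) - (1-p) log(1-p)

H(0.431) = -0.431 × log_2(0.431) - 0.569 × log_2(0.569)
H(0.431) = 0.9862 bits

Note: Binary entropy is maximized at p=0.5 (H=1 bit) and minimized at p=0 or p=1 (H=0).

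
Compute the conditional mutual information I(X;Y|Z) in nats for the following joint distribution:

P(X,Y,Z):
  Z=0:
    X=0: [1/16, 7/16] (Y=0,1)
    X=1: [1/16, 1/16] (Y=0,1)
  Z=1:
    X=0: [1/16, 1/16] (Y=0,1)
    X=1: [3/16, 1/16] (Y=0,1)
0.0492 nats

Conditional mutual information: I(X;Y|Z) = H(X|Z) + H(Y|Z) - H(X,Y|Z)

H(Z) = 0.6616
H(X,Z) = 1.2130 → H(X|Z) = 0.5514
H(Y,Z) = 1.2130 → H(Y|Z) = 0.5514
H(X,Y,Z) = 1.7153 → H(X,Y|Z) = 1.0537

I(X;Y|Z) = 0.5514 + 0.5514 - 1.0537 = 0.0492 nats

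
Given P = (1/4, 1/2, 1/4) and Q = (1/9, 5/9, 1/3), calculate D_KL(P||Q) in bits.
0.1127 bits

KL divergence: D_KL(P||Q) = Σ p(x) log(p(x)/q(x))

Computing term by term:
  x=0: 1/4 × log_2[(1/4)/(1/9)] = 1/4 × 1.1699 = 0.2925
  x=1: 1/2 × log_2[(1/2)/(5/9)] = 1/2 × -0.1520 = -0.0760
  x=2: 1/4 × log_2[(1/4)/(1/3)] = 1/4 × -0.4150 = -0.1038

D_KL(P||Q) = 0.1127 bits

Note: KL divergence is always non-negative and equals 0 iff P = Q.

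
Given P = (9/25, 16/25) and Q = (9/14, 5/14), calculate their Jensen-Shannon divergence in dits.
0.0176 dits

Jensen-Shannon divergence is:
JSD(P||Q) = 0.5 × D_KL(P||M) + 0.5 × D_KL(Q||M)
where M = 0.5 × (P + Q) is the mixture distribution.

M = 0.5 × (9/25, 16/25) + 0.5 × (9/14, 5/14) = (0.501429, 0.498571)

D_KL(P||M) = 0.0176 dits
D_KL(Q||M) = 0.0176 dits

JSD(P||Q) = 0.5 × 0.0176 + 0.5 × 0.0176 = 0.0176 dits

Unlike KL divergence, JSD is symmetric and bounded: 0 ≤ JSD ≤ log(2).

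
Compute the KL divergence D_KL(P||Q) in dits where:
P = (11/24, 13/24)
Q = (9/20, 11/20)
0.0001 dits

KL divergence: D_KL(P||Q) = Σ p(x) log(p(x)/q(x))

Computing term by term:
  x=0: 11/24 × log_10[(11/24)/(9/20)] = 11/24 × 0.0080 = 0.0037
  x=1: 13/24 × log_10[(13/24)/(11/20)] = 13/24 × -0.0066 = -0.0036

D_KL(P||Q) = 0.0001 dits

Note: KL divergence is always non-negative and equals 0 iff P = Q.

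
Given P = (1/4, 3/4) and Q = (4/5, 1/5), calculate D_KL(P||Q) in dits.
0.3042 dits

KL divergence: D_KL(P||Q) = Σ p(x) log(p(x)/q(x))

Computing term by term:
  x=0: 1/4 × log_10[(1/4)/(4/5)] = 1/4 × -0.5051 = -0.1263
  x=1: 3/4 × log_10[(3/4)/(1/5)] = 3/4 × 0.5740 = 0.4305

D_KL(P||Q) = 0.3042 dits

Note: KL divergence is always non-negative and equals 0 iff P = Q.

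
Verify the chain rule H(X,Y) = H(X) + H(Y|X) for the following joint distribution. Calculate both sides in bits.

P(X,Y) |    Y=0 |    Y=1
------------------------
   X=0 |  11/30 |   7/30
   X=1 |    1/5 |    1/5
H(X,Y) = 1.9494, H(X) = 0.9710, H(Y|X) = 0.9784 (all in bits)

Chain rule: H(X,Y) = H(X) + H(Y|X)

Left side — joint entropy directly:
H(X,Y) = -Σ p(x,y) log p(x,y) = 1.9494 bits

Right side — compute H(Y|X) from the conditional distributions:
P(X) = (3/5, 2/5), so H(X) = 0.9710 bits
H(Y|X) = Σ_x P(X=x) · H(Y|X=x):
  P(Y|X=0) = (11/18, 7/18), H(Y|X=0) = 0.9641, weight P(X=0) = 3/5
  P(Y|X=1) = (1/2, 1/2), H(Y|X=1) = 1.0000, weight P(X=1) = 2/5
H(Y|X) = 0.9784 bits

H(X) + H(Y|X) = 0.9710 + 0.9784 = 1.9494 bits

Both sides equal 1.9494 bits. ✓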